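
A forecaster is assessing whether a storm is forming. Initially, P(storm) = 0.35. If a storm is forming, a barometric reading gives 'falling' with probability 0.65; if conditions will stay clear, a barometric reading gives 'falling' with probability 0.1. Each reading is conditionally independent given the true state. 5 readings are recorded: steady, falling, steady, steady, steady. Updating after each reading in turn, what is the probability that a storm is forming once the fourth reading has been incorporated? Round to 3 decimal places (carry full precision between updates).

After 'steady': P(storm) = 0.35·0.3500 / (0.35·0.3500 + 0.9·0.6500) ≈ 0.1731
After 'falling': P(storm) = 0.65·0.1731 / (0.65·0.1731 + 0.1·0.8269) ≈ 0.5765
After 'steady': P(storm) = 0.35·0.5765 / (0.35·0.5765 + 0.9·0.4235) ≈ 0.3461
After 'steady': P(storm) = 0.35·0.3461 / (0.35·0.3461 + 0.9·0.6539) ≈ 0.1707

0.171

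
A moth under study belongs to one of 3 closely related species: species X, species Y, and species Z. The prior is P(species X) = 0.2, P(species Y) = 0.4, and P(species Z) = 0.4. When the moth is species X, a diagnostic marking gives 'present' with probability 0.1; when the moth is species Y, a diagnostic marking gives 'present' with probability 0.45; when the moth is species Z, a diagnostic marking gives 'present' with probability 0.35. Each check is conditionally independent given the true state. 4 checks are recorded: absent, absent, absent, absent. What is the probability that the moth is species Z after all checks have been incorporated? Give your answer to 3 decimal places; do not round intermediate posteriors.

0.298

After 'absent': normaliser = 0.9·0.2000 + 0.55·0.4000 + 0.65·0.4000; P(species X) ≈ 0.2727, P(species Y) ≈ 0.3333, P(species Z) ≈ 0.3939
After 'absent': normaliser = 0.9·0.2727 + 0.55·0.3333 + 0.65·0.3939; P(species X) ≈ 0.3584, P(species Y) ≈ 0.2677, P(species Z) ≈ 0.3739
After 'absent': normaliser = 0.9·0.3584 + 0.55·0.2677 + 0.65·0.3739; P(species X) ≈ 0.4525, P(species Y) ≈ 0.2065, P(species Z) ≈ 0.3409
After 'absent': normaliser = 0.9·0.4525 + 0.55·0.2065 + 0.65·0.3409; P(species X) ≈ 0.5485, P(species Y) ≈ 0.1530, P(species Z) ≈ 0.2985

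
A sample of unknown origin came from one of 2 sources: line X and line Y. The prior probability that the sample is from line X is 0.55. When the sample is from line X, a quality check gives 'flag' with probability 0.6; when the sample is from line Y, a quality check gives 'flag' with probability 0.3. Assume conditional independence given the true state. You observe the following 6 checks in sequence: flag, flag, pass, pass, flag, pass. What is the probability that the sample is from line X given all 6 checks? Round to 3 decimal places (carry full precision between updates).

Apply Bayes' rule sequentially, carrying P(line X) forward.
After 'flag': P(line X) = 0.6·0.5500 / (0.6·0.5500 + 0.3·0.4500) ≈ 0.7097
After 'flag': P(line X) = 0.6·0.7097 / (0.6·0.7097 + 0.3·0.2903) ≈ 0.8302
After 'pass': P(line X) = 0.4·0.8302 / (0.4·0.8302 + 0.7·0.1698) ≈ 0.7364
After 'pass': P(line X) = 0.4·0.7364 / (0.4·0.7364 + 0.7·0.2636) ≈ 0.6148
After 'flag': P(line X) = 0.6·0.6148 / (0.6·0.6148 + 0.3·0.3852) ≈ 0.7615
After 'pass': P(line X) = 0.4·0.7615 / (0.4·0.7615 + 0.7·0.2385) ≈ 0.6459

0.646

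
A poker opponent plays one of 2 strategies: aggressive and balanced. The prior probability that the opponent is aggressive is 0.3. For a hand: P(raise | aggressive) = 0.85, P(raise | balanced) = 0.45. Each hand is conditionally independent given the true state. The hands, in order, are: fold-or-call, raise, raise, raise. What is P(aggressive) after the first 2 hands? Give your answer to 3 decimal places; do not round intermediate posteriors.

0.181

After 'fold-or-call': P(aggressive) = 0.15·0.3000 / (0.15·0.3000 + 0.55·0.7000) ≈ 0.1047
After 'raise': P(aggressive) = 0.85·0.1047 / (0.85·0.1047 + 0.45·0.8953) ≈ 0.1809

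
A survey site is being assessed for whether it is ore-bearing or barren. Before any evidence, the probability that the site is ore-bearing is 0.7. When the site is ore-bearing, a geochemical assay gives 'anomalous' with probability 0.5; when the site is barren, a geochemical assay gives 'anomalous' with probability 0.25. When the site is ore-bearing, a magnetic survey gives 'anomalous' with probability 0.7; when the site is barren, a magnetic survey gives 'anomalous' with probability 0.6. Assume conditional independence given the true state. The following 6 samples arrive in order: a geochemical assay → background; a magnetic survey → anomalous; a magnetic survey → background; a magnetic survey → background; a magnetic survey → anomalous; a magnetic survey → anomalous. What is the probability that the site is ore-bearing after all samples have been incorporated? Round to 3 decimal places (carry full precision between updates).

After a geochemical assay='background': P(ore) = 0.5·0.7000 / (0.5·0.7000 + 0.75·0.3000) ≈ 0.6087
After a magnetic survey='anomalous': P(ore) = 0.7·0.6087 / (0.7·0.6087 + 0.6·0.3913) ≈ 0.6447
After a magnetic survey='background': P(ore) = 0.3·0.6447 / (0.3·0.6447 + 0.4·0.3553) ≈ 0.5765
After a magnetic survey='background': P(ore) = 0.3·0.5765 / (0.3·0.5765 + 0.4·0.4235) ≈ 0.5052
After a magnetic survey='anomalous': P(ore) = 0.7·0.5052 / (0.7·0.5052 + 0.6·0.4948) ≈ 0.5436
After a magnetic survey='anomalous': P(ore) = 0.7·0.5436 / (0.7·0.5436 + 0.6·0.4564) ≈ 0.5815

0.581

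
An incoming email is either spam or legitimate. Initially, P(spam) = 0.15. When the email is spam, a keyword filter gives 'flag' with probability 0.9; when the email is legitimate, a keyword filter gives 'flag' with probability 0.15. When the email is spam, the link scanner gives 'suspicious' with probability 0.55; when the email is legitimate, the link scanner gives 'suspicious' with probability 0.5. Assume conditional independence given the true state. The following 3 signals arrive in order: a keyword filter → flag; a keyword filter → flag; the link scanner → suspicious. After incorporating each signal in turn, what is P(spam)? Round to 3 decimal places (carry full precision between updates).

After a keyword filter='flag': P(spam) = 0.9·0.1500 / (0.9·0.1500 + 0.15·0.8500) ≈ 0.5143
After a keyword filter='flag': P(spam) = 0.9·0.5143 / (0.9·0.5143 + 0.15·0.4857) ≈ 0.8640
After the link scanner='suspicious': P(spam) = 0.55·0.8640 / (0.55·0.8640 + 0.5·0.1360) ≈ 0.8748

0.875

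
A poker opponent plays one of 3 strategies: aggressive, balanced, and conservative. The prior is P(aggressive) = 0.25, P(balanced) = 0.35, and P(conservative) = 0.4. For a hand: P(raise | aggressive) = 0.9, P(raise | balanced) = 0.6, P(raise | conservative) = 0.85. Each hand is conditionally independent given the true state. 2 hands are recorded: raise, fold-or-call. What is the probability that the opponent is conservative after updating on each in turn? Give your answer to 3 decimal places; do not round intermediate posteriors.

After 'raise': normaliser = 0.9·0.2500 + 0.6·0.3500 + 0.85·0.4000; P(aggressive) ≈ 0.2903, P(balanced) ≈ 0.2710, P(conservative) ≈ 0.4387
After 'fold-or-call': normaliser = 0.1·0.2903 + 0.4·0.2710 + 0.15·0.4387; P(aggressive) ≈ 0.1429, P(balanced) ≈ 0.5333, P(conservative) ≈ 0.3238

0.324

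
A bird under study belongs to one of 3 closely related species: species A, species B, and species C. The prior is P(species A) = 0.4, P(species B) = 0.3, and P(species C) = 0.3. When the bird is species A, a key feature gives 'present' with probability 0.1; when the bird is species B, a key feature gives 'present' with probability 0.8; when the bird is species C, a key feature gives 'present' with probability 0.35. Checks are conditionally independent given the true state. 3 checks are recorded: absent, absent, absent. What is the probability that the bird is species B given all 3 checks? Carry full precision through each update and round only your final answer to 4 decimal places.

Apply Bayes' rule sequentially, carrying P(species B) forward.
After 'absent': normaliser = 0.9·0.4000 + 0.2·0.3000 + 0.65·0.3000; P(species A) ≈ 0.5854, P(species B) ≈ 0.0976, P(species C) ≈ 0.3171
After 'absent': normaliser = 0.9·0.5854 + 0.2·0.0976 + 0.65·0.3171; P(species A) ≈ 0.7002, P(species B) ≈ 0.0259, P(species C) ≈ 0.2739
After 'absent': normaliser = 0.9·0.7002 + 0.2·0.0259 + 0.65·0.2739; P(species A) ≈ 0.7747, P(species B) ≈ 0.0064, P(species C) ≈ 0.2189

0.0064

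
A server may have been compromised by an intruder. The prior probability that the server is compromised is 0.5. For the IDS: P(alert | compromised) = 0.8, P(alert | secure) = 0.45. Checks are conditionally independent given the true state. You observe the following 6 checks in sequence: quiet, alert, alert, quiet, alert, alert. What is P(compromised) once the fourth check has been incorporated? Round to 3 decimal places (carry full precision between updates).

After 'quiet': P(compromised) = 0.2·0.5000 / (0.2·0.5000 + 0.55·0.5000) ≈ 0.2667
After 'alert': P(compromised) = 0.8·0.2667 / (0.8·0.2667 + 0.45·0.7333) ≈ 0.3926
After 'alert': P(compromised) = 0.8·0.3926 / (0.8·0.3926 + 0.45·0.6074) ≈ 0.5347
After 'quiet': P(compromised) = 0.2·0.5347 / (0.2·0.5347 + 0.55·0.4653) ≈ 0.2947

0.295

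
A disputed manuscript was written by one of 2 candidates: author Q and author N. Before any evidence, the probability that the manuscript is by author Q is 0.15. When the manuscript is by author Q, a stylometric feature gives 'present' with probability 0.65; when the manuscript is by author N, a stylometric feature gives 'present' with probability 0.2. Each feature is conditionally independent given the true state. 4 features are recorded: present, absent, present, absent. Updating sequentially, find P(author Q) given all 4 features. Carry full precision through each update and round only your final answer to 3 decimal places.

Apply Bayes' rule sequentially, carrying P(author Q) forward.
After 'present': P(author Q) = 0.65·0.1500 / (0.65·0.1500 + 0.2·0.8500) ≈ 0.3645
After 'absent': P(author Q) = 0.35·0.3645 / (0.35·0.3645 + 0.8·0.6355) ≈ 0.2006
After 'present': P(author Q) = 0.65·0.2006 / (0.65·0.2006 + 0.2·0.7994) ≈ 0.4492
After 'absent': P(author Q) = 0.35·0.4492 / (0.35·0.4492 + 0.8·0.5508) ≈ 0.2630

0.263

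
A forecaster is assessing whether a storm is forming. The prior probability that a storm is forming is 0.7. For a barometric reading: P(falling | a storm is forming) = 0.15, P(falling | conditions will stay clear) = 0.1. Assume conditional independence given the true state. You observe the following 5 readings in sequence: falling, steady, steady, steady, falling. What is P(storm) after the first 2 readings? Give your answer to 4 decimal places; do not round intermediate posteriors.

0.7677

Each posterior becomes the prior for the next update.
After 'falling': P(storm) = 0.15·0.7000 / (0.15·0.7000 + 0.1·0.3000) ≈ 0.7778
After 'steady': P(storm) = 0.85·0.7778 / (0.85·0.7778 + 0.9·0.2222) ≈ 0.7677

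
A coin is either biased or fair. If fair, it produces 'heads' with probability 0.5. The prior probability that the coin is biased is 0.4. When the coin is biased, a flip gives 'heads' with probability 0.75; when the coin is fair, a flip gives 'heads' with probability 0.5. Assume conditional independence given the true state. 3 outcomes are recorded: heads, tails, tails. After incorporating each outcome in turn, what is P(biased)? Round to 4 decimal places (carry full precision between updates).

0.2000

After 'heads': P(biased) = 0.75·0.4000 / (0.75·0.4000 + 0.5·0.6000) ≈ 0.5000
After 'tails': P(biased) = 0.25·0.5000 / (0.25·0.5000 + 0.5·0.5000) ≈ 0.3333
After 'tails': P(biased) = 0.25·0.3333 / (0.25·0.3333 + 0.5·0.6667) ≈ 0.2000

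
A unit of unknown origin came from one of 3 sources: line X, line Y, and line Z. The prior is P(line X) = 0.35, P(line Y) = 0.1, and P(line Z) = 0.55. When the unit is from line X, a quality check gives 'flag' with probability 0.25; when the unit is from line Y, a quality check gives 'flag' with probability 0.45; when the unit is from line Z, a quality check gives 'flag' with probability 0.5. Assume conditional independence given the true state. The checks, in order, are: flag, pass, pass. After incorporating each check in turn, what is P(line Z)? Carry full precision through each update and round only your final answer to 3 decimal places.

After 'flag': normaliser = 0.25·0.3500 + 0.45·0.1000 + 0.5·0.5500; P(line X) ≈ 0.2147, P(line Y) ≈ 0.1104, P(line Z) ≈ 0.6748
After 'pass': normaliser = 0.75·0.2147 + 0.55·0.1104 + 0.5·0.6748; P(line X) ≈ 0.2880, P(line Y) ≈ 0.1086, P(line Z) ≈ 0.6034
After 'pass': normaliser = 0.75·0.2880 + 0.55·0.1086 + 0.5·0.6034; P(line X) ≈ 0.3741, P(line Y) ≈ 0.1035, P(line Z) ≈ 0.5225

0.522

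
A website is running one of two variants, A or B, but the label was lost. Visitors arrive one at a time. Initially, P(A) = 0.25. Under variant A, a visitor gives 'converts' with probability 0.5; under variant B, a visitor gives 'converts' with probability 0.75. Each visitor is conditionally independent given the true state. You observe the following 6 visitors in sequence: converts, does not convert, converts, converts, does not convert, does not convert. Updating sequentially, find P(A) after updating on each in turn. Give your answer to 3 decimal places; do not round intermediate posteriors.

0.441

After 'converts': P(A) = 0.5·0.2500 / (0.5·0.2500 + 0.75·0.7500) ≈ 0.1818
After 'does not convert': P(A) = 0.5·0.1818 / (0.5·0.1818 + 0.25·0.8182) ≈ 0.3077
After 'converts': P(A) = 0.5·0.3077 / (0.5·0.3077 + 0.75·0.6923) ≈ 0.2286
After 'converts': P(A) = 0.5·0.2286 / (0.5·0.2286 + 0.75·0.7714) ≈ 0.1649
After 'does not convert': P(A) = 0.5·0.1649 / (0.5·0.1649 + 0.25·0.8351) ≈ 0.2832
After 'does not convert': P(A) = 0.5·0.2832 / (0.5·0.2832 + 0.25·0.7168) ≈ 0.4414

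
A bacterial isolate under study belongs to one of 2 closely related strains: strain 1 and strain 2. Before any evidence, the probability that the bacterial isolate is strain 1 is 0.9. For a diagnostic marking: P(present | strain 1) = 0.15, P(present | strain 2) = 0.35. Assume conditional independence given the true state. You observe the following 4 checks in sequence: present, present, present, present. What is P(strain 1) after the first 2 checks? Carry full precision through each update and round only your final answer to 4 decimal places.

Each posterior becomes the prior for the next update.
After 'present': P(strain 1) = 0.15·0.9000 / (0.15·0.9000 + 0.35·0.1000) ≈ 0.7941
After 'present': P(strain 1) = 0.15·0.7941 / (0.15·0.7941 + 0.35·0.2059) ≈ 0.6231

0.6231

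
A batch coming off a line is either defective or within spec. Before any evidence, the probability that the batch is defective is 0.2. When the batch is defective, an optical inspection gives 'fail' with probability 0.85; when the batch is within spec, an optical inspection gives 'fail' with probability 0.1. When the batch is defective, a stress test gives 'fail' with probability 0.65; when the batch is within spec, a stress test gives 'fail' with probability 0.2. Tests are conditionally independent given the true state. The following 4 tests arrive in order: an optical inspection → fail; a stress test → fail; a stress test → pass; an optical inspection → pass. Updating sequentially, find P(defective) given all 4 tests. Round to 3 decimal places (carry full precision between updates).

0.335

After an optical inspection='fail': P(defective) = 0.85·0.2000 / (0.85·0.2000 + 0.1·0.8000) ≈ 0.6800
After a stress test='fail': P(defective) = 0.65·0.6800 / (0.65·0.6800 + 0.2·0.3200) ≈ 0.8735
After a stress test='pass': P(defective) = 0.35·0.8735 / (0.35·0.8735 + 0.8·0.1265) ≈ 0.7513
After an optical inspection='pass': P(defective) = 0.15·0.7513 / (0.15·0.7513 + 0.9·0.2487) ≈ 0.3349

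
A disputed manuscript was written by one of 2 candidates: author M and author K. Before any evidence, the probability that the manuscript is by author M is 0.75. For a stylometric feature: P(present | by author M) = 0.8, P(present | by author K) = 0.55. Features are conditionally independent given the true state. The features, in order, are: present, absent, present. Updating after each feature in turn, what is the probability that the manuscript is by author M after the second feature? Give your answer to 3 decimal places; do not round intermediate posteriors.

0.660

After 'present': P(author M) = 0.8·0.7500 / (0.8·0.7500 + 0.55·0.2500) ≈ 0.8136
After 'absent': P(author M) = 0.2·0.8136 / (0.2·0.8136 + 0.45·0.1864) ≈ 0.6598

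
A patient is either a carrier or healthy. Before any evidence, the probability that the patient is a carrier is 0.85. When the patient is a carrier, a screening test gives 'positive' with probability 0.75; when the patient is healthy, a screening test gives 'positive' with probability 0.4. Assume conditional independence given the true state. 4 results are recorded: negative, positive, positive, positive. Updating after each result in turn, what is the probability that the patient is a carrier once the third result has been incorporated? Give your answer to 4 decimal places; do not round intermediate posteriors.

Each posterior becomes the prior for the next update.
After 'negative': P(carrier) = 0.25·0.8500 / (0.25·0.8500 + 0.6·0.1500) ≈ 0.7025
After 'positive': P(carrier) = 0.75·0.7025 / (0.75·0.7025 + 0.4·0.2975) ≈ 0.8157
After 'positive': P(carrier) = 0.75·0.8157 / (0.75·0.8157 + 0.4·0.1843) ≈ 0.8925

0.8925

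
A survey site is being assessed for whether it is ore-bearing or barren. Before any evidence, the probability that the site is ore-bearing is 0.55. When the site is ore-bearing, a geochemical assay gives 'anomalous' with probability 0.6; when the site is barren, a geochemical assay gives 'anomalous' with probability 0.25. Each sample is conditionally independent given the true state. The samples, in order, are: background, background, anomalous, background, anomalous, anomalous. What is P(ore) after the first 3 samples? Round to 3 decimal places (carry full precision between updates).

0.455

After 'background': P(ore) = 0.4·0.5500 / (0.4·0.5500 + 0.75·0.4500) ≈ 0.3946
After 'background': P(ore) = 0.4·0.3946 / (0.4·0.3946 + 0.75·0.6054) ≈ 0.2580
After 'anomalous': P(ore) = 0.6·0.2580 / (0.6·0.2580 + 0.25·0.7420) ≈ 0.4549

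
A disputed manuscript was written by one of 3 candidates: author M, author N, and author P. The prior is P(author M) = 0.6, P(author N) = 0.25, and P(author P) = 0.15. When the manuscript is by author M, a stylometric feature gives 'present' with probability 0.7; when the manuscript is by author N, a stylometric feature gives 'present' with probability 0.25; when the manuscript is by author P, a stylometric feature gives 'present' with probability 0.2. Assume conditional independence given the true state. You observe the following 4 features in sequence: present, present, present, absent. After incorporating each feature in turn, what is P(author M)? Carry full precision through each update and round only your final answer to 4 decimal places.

After 'present': normaliser = 0.7·0.6000 + 0.25·0.2500 + 0.2·0.1500; P(author M) ≈ 0.8195, P(author N) ≈ 0.1220, P(author P) ≈ 0.0585
After 'present': normaliser = 0.7·0.8195 + 0.25·0.1220 + 0.2·0.0585; P(author M) ≈ 0.9315, P(author N) ≈ 0.0495, P(author P) ≈ 0.0190
After 'present': normaliser = 0.7·0.9315 + 0.25·0.0495 + 0.2·0.0190; P(author M) ≈ 0.9758, P(author N) ≈ 0.0185, P(author P) ≈ 0.0057
After 'absent': normaliser = 0.3·0.9758 + 0.75·0.0185 + 0.8·0.0057; P(author M) ≈ 0.9407, P(author N) ≈ 0.0446, P(author P) ≈ 0.0146

0.9407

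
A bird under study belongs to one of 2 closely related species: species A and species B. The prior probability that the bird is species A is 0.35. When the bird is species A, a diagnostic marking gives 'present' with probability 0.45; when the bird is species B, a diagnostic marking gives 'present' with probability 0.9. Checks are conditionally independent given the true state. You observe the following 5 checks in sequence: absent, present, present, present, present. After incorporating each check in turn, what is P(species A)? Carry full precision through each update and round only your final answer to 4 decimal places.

After 'absent': P(species A) = 0.55·0.3500 / (0.55·0.3500 + 0.1·0.6500) ≈ 0.7476
After 'present': P(species A) = 0.45·0.7476 / (0.45·0.7476 + 0.9·0.2524) ≈ 0.5969
After 'present': P(species A) = 0.45·0.5969 / (0.45·0.5969 + 0.9·0.4031) ≈ 0.4254
After 'present': P(species A) = 0.45·0.4254 / (0.45·0.4254 + 0.9·0.5746) ≈ 0.2702
After 'present': P(species A) = 0.45·0.2702 / (0.45·0.2702 + 0.9·0.7298) ≈ 0.1562

0.1562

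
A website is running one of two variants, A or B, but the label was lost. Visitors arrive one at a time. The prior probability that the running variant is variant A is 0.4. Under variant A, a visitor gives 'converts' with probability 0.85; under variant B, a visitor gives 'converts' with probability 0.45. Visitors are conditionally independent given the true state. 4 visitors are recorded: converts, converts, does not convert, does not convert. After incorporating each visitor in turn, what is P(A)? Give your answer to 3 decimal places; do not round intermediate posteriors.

0.150

Apply Bayes' rule sequentially, carrying P(A) forward.
After 'converts': P(A) = 0.85·0.4000 / (0.85·0.4000 + 0.45·0.6000) ≈ 0.5574
After 'converts': P(A) = 0.85·0.5574 / (0.85·0.5574 + 0.45·0.4426) ≈ 0.7040
After 'does not convert': P(A) = 0.15·0.7040 / (0.15·0.7040 + 0.55·0.2960) ≈ 0.3935
After 'does not convert': P(A) = 0.15·0.3935 / (0.15·0.3935 + 0.55·0.6065) ≈ 0.1503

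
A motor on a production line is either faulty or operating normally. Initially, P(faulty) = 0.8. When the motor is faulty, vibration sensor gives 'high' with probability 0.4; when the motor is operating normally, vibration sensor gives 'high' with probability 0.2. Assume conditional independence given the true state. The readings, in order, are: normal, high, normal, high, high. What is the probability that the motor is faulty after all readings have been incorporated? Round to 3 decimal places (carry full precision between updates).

After 'normal': P(faulty) = 0.6·0.8000 / (0.6·0.8000 + 0.8·0.2000) ≈ 0.7500
After 'high': P(faulty) = 0.4·0.7500 / (0.4·0.7500 + 0.2·0.2500) ≈ 0.8571
After 'normal': P(faulty) = 0.6·0.8571 / (0.6·0.8571 + 0.8·0.1429) ≈ 0.8182
After 'high': P(faulty) = 0.4·0.8182 / (0.4·0.8182 + 0.2·0.1818) ≈ 0.9000
After 'high': P(faulty) = 0.4·0.9000 / (0.4·0.9000 + 0.2·0.1000) ≈ 0.9474

0.947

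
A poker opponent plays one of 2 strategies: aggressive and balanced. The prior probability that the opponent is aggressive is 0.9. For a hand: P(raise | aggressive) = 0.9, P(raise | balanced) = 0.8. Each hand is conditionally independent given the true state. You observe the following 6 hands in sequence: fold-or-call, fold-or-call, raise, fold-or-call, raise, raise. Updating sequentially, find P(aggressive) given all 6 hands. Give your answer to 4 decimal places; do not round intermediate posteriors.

After 'fold-or-call': P(aggressive) = 0.1·0.9000 / (0.1·0.9000 + 0.2·0.1000) ≈ 0.8182
After 'fold-or-call': P(aggressive) = 0.1·0.8182 / (0.1·0.8182 + 0.2·0.1818) ≈ 0.6923
After 'raise': P(aggressive) = 0.9·0.6923 / (0.9·0.6923 + 0.8·0.3077) ≈ 0.7168
After 'fold-or-call': P(aggressive) = 0.1·0.7168 / (0.1·0.7168 + 0.2·0.2832) ≈ 0.5586
After 'raise': P(aggressive) = 0.9·0.5586 / (0.9·0.5586 + 0.8·0.4414) ≈ 0.5874
After 'raise': P(aggressive) = 0.9·0.5874 / (0.9·0.5874 + 0.8·0.4126) ≈ 0.6157

0.6157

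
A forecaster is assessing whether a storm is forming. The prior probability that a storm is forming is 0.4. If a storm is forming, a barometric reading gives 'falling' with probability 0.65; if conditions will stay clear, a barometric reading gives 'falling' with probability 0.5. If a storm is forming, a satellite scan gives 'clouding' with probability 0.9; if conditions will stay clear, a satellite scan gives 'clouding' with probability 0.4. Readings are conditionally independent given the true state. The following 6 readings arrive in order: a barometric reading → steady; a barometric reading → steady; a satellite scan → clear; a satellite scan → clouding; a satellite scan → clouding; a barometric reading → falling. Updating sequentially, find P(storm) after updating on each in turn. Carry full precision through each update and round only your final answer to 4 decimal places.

After a barometric reading='steady': P(storm) = 0.35·0.4000 / (0.35·0.4000 + 0.5·0.6000) ≈ 0.3182
After a barometric reading='steady': P(storm) = 0.35·0.3182 / (0.35·0.3182 + 0.5·0.6818) ≈ 0.2462
After a satellite scan='clear': P(storm) = 0.1·0.2462 / (0.1·0.2462 + 0.6·0.7538) ≈ 0.0516
After a satellite scan='clouding': P(storm) = 0.9·0.0516 / (0.9·0.0516 + 0.4·0.9484) ≈ 0.1091
After a satellite scan='clouding': P(storm) = 0.9·0.1091 / (0.9·0.1091 + 0.4·0.8909) ≈ 0.2161
After a barometric reading='falling': P(storm) = 0.65·0.2161 / (0.65·0.2161 + 0.5·0.7839) ≈ 0.2638

0.2638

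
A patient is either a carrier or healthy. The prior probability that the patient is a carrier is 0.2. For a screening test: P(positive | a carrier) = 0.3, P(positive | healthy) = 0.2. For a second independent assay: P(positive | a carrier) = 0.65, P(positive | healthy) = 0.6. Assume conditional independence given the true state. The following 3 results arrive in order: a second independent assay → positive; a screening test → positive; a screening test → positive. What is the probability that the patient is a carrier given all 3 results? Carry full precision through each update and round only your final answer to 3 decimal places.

0.379

Apply Bayes' rule sequentially, carrying P(carrier) forward.
After a second independent assay='positive': P(carrier) = 0.65·0.2000 / (0.65·0.2000 + 0.6·0.8000) ≈ 0.2131
After a screening test='positive': P(carrier) = 0.3·0.2131 / (0.3·0.2131 + 0.2·0.7869) ≈ 0.2889
After a screening test='positive': P(carrier) = 0.3·0.2889 / (0.3·0.2889 + 0.2·0.7111) ≈ 0.3786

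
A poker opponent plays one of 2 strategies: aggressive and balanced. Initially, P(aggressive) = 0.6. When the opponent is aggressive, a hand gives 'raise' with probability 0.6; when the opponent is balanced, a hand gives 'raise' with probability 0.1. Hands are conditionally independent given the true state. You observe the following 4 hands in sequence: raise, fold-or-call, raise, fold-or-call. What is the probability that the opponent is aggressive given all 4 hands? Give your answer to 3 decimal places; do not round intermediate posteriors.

0.914

After 'raise': P(aggressive) = 0.6·0.6000 / (0.6·0.6000 + 0.1·0.4000) ≈ 0.9000
After 'fold-or-call': P(aggressive) = 0.4·0.9000 / (0.4·0.9000 + 0.9·0.1000) ≈ 0.8000
After 'raise': P(aggressive) = 0.6·0.8000 / (0.6·0.8000 + 0.1·0.2000) ≈ 0.9600
After 'fold-or-call': P(aggressive) = 0.4·0.9600 / (0.4·0.9600 + 0.9·0.0400) ≈ 0.9143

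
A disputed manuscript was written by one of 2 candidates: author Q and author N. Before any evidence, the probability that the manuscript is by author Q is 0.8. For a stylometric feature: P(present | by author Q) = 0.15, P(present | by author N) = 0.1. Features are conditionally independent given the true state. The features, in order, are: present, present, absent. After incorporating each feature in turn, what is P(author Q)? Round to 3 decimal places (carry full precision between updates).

0.895

After 'present': P(author Q) = 0.15·0.8000 / (0.15·0.8000 + 0.1·0.2000) ≈ 0.8571
After 'present': P(author Q) = 0.15·0.8571 / (0.15·0.8571 + 0.1·0.1429) ≈ 0.9000
After 'absent': P(author Q) = 0.85·0.9000 / (0.85·0.9000 + 0.9·0.1000) ≈ 0.8947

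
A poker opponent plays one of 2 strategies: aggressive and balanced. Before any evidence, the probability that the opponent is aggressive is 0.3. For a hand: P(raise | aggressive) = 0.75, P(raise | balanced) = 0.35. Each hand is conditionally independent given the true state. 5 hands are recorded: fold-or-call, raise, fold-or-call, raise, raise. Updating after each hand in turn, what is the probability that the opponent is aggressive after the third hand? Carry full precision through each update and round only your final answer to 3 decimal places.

After 'fold-or-call': P(aggressive) = 0.25·0.3000 / (0.25·0.3000 + 0.65·0.7000) ≈ 0.1415
After 'raise': P(aggressive) = 0.75·0.1415 / (0.75·0.1415 + 0.35·0.8585) ≈ 0.2610
After 'fold-or-call': P(aggressive) = 0.25·0.2610 / (0.25·0.2610 + 0.65·0.7390) ≈ 0.1196

0.120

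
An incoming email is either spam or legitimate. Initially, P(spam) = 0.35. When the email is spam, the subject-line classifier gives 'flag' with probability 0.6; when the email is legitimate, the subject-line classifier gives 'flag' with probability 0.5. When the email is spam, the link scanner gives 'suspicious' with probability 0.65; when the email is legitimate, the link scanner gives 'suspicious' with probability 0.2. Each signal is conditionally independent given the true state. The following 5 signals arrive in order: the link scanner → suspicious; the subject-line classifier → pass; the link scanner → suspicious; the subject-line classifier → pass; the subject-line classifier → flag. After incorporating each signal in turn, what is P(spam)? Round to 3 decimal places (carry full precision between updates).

Each posterior becomes the prior for the next update.
After the link scanner='suspicious': P(spam) = 0.65·0.3500 / (0.65·0.3500 + 0.2·0.6500) ≈ 0.6364
After the subject-line classifier='pass': P(spam) = 0.4·0.6364 / (0.4·0.6364 + 0.5·0.3636) ≈ 0.5833
After the link scanner='suspicious': P(spam) = 0.65·0.5833 / (0.65·0.5833 + 0.2·0.4167) ≈ 0.8198
After the subject-line classifier='pass': P(spam) = 0.4·0.8198 / (0.4·0.8198 + 0.5·0.1802) ≈ 0.7845
After the subject-line classifier='flag': P(spam) = 0.6·0.7845 / (0.6·0.7845 + 0.5·0.2155) ≈ 0.8137

0.814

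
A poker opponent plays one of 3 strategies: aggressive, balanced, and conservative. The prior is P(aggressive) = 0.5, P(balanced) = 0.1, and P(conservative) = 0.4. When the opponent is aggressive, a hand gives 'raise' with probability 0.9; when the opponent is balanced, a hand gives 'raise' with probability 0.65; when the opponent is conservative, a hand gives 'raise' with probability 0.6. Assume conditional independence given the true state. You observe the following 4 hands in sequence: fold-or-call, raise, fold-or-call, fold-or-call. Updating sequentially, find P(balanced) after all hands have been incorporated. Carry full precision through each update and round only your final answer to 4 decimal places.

0.1499

After 'fold-or-call': normaliser = 0.1·0.5000 + 0.35·0.1000 + 0.4·0.4000; P(aggressive) ≈ 0.2041, P(balanced) ≈ 0.1429, P(conservative) ≈ 0.6531
After 'raise': normaliser = 0.9·0.2041 + 0.65·0.1429 + 0.6·0.6531; P(aggressive) ≈ 0.2748, P(balanced) ≈ 0.1389, P(conservative) ≈ 0.5863
After 'fold-or-call': normaliser = 0.1·0.2748 + 0.35·0.1389 + 0.4·0.5863; P(aggressive) ≈ 0.0885, P(balanced) ≈ 0.1565, P(conservative) ≈ 0.7550
After 'fold-or-call': normaliser = 0.1·0.0885 + 0.35·0.1565 + 0.4·0.7550; P(aggressive) ≈ 0.0242, P(balanced) ≈ 0.1499, P(conservative) ≈ 0.8259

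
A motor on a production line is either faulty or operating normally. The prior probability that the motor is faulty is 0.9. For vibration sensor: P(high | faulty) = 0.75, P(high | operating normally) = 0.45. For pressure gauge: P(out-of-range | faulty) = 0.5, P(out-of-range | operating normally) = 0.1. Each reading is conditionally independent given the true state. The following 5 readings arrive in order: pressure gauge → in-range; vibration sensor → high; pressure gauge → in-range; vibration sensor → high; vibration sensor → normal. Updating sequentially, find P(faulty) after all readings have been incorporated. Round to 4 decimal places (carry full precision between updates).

Apply Bayes' rule sequentially, carrying P(faulty) forward.
After pressure gauge='in-range': P(faulty) = 0.5·0.9000 / (0.5·0.9000 + 0.9·0.1000) ≈ 0.8333
After vibration sensor='high': P(faulty) = 0.75·0.8333 / (0.75·0.8333 + 0.45·0.1667) ≈ 0.8929
After pressure gauge='in-range': P(faulty) = 0.5·0.8929 / (0.5·0.8929 + 0.9·0.1071) ≈ 0.8224
After vibration sensor='high': P(faulty) = 0.75·0.8224 / (0.75·0.8224 + 0.45·0.1776) ≈ 0.8853
After vibration sensor='normal': P(faulty) = 0.25·0.8853 / (0.25·0.8853 + 0.55·0.1147) ≈ 0.7781

0.7781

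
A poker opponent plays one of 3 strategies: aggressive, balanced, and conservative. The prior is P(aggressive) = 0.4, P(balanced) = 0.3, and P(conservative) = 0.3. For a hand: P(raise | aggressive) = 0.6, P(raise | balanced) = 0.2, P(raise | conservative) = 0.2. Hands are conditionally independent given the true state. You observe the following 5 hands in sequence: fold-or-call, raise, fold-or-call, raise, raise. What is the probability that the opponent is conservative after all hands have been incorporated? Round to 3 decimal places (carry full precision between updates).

0.091

After 'fold-or-call': normaliser = 0.4·0.4000 + 0.8·0.3000 + 0.8·0.3000; P(aggressive) ≈ 0.2500, P(balanced) ≈ 0.3750, P(conservative) ≈ 0.3750
After 'raise': normaliser = 0.6·0.2500 + 0.2·0.3750 + 0.2·0.3750; P(aggressive) ≈ 0.5000, P(balanced) ≈ 0.2500, P(conservative) ≈ 0.2500
After 'fold-or-call': normaliser = 0.4·0.5000 + 0.8·0.2500 + 0.8·0.2500; P(aggressive) ≈ 0.3333, P(balanced) ≈ 0.3333, P(conservative) ≈ 0.3333
After 'raise': normaliser = 0.6·0.3333 + 0.2·0.3333 + 0.2·0.3333; P(aggressive) ≈ 0.6000, P(balanced) ≈ 0.2000, P(conservative) ≈ 0.2000
After 'raise': normaliser = 0.6·0.6000 + 0.2·0.2000 + 0.2·0.2000; P(aggressive) ≈ 0.8182, P(balanced) ≈ 0.0909, P(conservative) ≈ 0.0909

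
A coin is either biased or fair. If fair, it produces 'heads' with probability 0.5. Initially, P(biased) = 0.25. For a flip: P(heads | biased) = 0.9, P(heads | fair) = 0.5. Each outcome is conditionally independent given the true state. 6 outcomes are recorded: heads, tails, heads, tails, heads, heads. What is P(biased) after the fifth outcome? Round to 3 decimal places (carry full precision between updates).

After 'heads': P(biased) = 0.9·0.2500 / (0.9·0.2500 + 0.5·0.7500) ≈ 0.3750
After 'tails': P(biased) = 0.1·0.3750 / (0.1·0.3750 + 0.5·0.6250) ≈ 0.1071
After 'heads': P(biased) = 0.9·0.1071 / (0.9·0.1071 + 0.5·0.8929) ≈ 0.1776
After 'tails': P(biased) = 0.1·0.1776 / (0.1·0.1776 + 0.5·0.8224) ≈ 0.0414
After 'heads': P(biased) = 0.9·0.0414 / (0.9·0.0414 + 0.5·0.9586) ≈ 0.0721

0.072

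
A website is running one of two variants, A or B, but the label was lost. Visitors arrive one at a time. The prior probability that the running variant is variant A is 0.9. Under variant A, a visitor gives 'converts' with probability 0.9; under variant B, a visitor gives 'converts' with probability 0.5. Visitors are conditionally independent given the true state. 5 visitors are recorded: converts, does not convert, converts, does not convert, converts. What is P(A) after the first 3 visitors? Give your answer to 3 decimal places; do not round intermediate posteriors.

0.854

Each posterior becomes the prior for the next update.
After 'converts': P(A) = 0.9·0.9000 / (0.9·0.9000 + 0.5·0.1000) ≈ 0.9419
After 'does not convert': P(A) = 0.1·0.9419 / (0.1·0.9419 + 0.5·0.0581) ≈ 0.7642
After 'converts': P(A) = 0.9·0.7642 / (0.9·0.7642 + 0.5·0.2358) ≈ 0.8536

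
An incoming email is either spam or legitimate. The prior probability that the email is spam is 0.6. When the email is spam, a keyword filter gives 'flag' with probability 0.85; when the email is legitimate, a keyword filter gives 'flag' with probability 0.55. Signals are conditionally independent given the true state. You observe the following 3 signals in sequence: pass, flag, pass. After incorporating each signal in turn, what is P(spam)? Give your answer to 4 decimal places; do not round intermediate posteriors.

After 'pass': P(spam) = 0.15·0.6000 / (0.15·0.6000 + 0.45·0.4000) ≈ 0.3333
After 'flag': P(spam) = 0.85·0.3333 / (0.85·0.3333 + 0.55·0.6667) ≈ 0.4359
After 'pass': P(spam) = 0.15·0.4359 / (0.15·0.4359 + 0.45·0.5641) ≈ 0.2048

0.2048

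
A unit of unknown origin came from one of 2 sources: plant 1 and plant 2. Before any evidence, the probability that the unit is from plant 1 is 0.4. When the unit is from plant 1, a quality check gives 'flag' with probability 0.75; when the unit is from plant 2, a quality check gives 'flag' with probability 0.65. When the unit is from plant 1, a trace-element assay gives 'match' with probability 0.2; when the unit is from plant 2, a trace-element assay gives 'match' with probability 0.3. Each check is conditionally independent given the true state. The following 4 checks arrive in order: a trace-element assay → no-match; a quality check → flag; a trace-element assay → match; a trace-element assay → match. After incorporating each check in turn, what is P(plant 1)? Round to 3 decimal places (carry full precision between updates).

0.281

After a trace-element assay='no-match': P(plant 1) = 0.8·0.4000 / (0.8·0.4000 + 0.7·0.6000) ≈ 0.4324
After a quality check='flag': P(plant 1) = 0.75·0.4324 / (0.75·0.4324 + 0.65·0.5676) ≈ 0.4678
After a trace-element assay='match': P(plant 1) = 0.2·0.4678 / (0.2·0.4678 + 0.3·0.5322) ≈ 0.3695
After a trace-element assay='match': P(plant 1) = 0.2·0.3695 / (0.2·0.3695 + 0.3·0.6305) ≈ 0.2809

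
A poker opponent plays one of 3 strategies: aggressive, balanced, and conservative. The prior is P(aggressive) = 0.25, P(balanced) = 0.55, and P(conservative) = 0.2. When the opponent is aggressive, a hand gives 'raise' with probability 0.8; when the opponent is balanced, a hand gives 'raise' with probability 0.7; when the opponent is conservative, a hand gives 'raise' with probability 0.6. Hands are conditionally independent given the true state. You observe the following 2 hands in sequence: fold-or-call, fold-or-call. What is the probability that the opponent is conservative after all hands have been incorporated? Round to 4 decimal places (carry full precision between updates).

After 'fold-or-call': normaliser = 0.2·0.2500 + 0.3·0.5500 + 0.4·0.2000; P(aggressive) ≈ 0.1695, P(balanced) ≈ 0.5593, P(conservative) ≈ 0.2712
After 'fold-or-call': normaliser = 0.2·0.1695 + 0.3·0.5593 + 0.4·0.2712; P(aggressive) ≈ 0.1093, P(balanced) ≈ 0.5410, P(conservative) ≈ 0.3497

0.3497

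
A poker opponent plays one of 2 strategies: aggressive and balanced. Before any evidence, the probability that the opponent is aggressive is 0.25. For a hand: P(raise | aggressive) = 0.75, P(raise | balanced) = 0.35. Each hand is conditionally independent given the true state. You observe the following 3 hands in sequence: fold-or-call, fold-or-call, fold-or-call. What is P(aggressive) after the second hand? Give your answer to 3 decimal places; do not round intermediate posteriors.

0.047

Each posterior becomes the prior for the next update.
After 'fold-or-call': P(aggressive) = 0.25·0.2500 / (0.25·0.2500 + 0.65·0.7500) ≈ 0.1136
After 'fold-or-call': P(aggressive) = 0.25·0.1136 / (0.25·0.1136 + 0.65·0.8864) ≈ 0.0470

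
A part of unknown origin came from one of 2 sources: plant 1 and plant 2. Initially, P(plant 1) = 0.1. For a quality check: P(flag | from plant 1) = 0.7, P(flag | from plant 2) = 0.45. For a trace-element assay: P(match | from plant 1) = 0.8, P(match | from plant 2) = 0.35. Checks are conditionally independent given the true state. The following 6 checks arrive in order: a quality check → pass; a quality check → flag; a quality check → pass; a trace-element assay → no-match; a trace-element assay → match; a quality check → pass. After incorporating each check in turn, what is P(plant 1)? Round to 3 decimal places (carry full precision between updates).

After a quality check='pass': P(plant 1) = 0.3·0.1000 / (0.3·0.1000 + 0.55·0.9000) ≈ 0.0571
After a quality check='flag': P(plant 1) = 0.7·0.0571 / (0.7·0.0571 + 0.45·0.9429) ≈ 0.0862
After a quality check='pass': P(plant 1) = 0.3·0.0862 / (0.3·0.0862 + 0.55·0.9138) ≈ 0.0489
After a trace-element assay='no-match': P(plant 1) = 0.2·0.0489 / (0.2·0.0489 + 0.65·0.9511) ≈ 0.0156
After a trace-element assay='match': P(plant 1) = 0.8·0.0156 / (0.8·0.0156 + 0.35·0.9844) ≈ 0.0349
After a quality check='pass': P(plant 1) = 0.3·0.0349 / (0.3·0.0349 + 0.55·0.9651) ≈ 0.0193

0.019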